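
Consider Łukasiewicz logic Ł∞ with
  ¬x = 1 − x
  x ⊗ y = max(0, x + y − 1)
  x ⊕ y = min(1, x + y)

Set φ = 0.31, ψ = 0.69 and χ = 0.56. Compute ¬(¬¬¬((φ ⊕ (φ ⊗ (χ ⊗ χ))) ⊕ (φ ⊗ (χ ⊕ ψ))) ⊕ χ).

χ ⊗ χ = max(0, 0.56 + 0.56 − 1) = max(0, 0.12) = 0.12
φ ⊗ (χ ⊗ χ) = max(0, 0.31 + 0.12 − 1) = max(0, -0.57) = 0.00
φ ⊕ (φ ⊗ (χ ⊗ χ)) = min(1, 0.31 + 0.00) = min(1, 0.31) = 0.31
χ ⊕ ψ = min(1, 0.56 + 0.69) = min(1, 1.25) = 1.00
φ ⊗ (χ ⊕ ψ) = max(0, 0.31 + 1.00 − 1) = max(0, 0.31) = 0.31
(φ ⊕ (φ ⊗ (χ ⊗ χ))) ⊕ (φ ⊗ (χ ⊕ ψ)) = min(1, 0.31 + 0.31) = min(1, 0.62) = 0.62
¬((φ ⊕ (φ ⊗ (χ ⊗ χ))) ⊕ (φ ⊗ (χ ⊕ ψ))) = 1 − 0.62 = 0.38
¬¬((φ ⊕ (φ ⊗ (χ ⊗ χ))) ⊕ (φ ⊗ (χ ⊕ ψ))) = 1 − 0.38 = 0.62
¬¬¬((φ ⊕ (φ ⊗ (χ ⊗ χ))) ⊕ (φ ⊗ (χ ⊕ ψ))) = 1 − 0.62 = 0.38
¬¬¬((φ ⊕ (φ ⊗ (χ ⊗ χ))) ⊕ (φ ⊗ (χ ⊕ ψ))) ⊕ χ = min(1, 0.38 + 0.56) = min(1, 0.94) = 0.94
¬(¬¬¬((φ ⊕ (φ ⊗ (χ ⊗ χ))) ⊕ (φ ⊗ (χ ⊕ ψ))) ⊕ χ) = 1 − 0.94 = 0.06

0.06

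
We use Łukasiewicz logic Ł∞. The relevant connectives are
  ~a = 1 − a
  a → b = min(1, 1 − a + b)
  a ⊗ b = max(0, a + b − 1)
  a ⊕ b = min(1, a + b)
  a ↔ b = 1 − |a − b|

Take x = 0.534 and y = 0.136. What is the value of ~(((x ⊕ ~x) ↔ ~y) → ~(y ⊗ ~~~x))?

0.000

~x = 1 − 0.534 = 0.466
x ⊕ ~x = min(1, 0.534 + 0.466) = min(1, 1.000) = 1.000
~y = 1 − 0.136 = 0.864
(x ⊕ ~x) ↔ ~y = 1 − |1.000 − 0.864| = 1 − 0.136 = 0.864
~~x = 1 − 0.466 = 0.534
~~~x = 1 − 0.534 = 0.466
y ⊗ ~~~x = max(0, 0.136 + 0.466 − 1) = max(0, -0.398) = 0.000
~(y ⊗ ~~~x) = 1 − 0.000 = 1.000
((x ⊕ ~x) ↔ ~y) → ~(y ⊗ ~~~x) = min(1, 1 − 0.864 + 1.000) = min(1, 1.136) = 1.000
~(((x ⊕ ~x) ↔ ~y) → ~(y ⊗ ~~~x)) = 1 − 1.000 = 0.000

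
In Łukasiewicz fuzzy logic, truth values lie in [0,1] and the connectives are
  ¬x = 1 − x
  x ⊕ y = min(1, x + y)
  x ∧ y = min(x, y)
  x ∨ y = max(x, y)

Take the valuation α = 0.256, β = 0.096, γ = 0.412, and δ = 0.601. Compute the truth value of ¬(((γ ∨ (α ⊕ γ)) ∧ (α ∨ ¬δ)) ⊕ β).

0.505

α ⊕ γ = min(1, 0.256 + 0.412) = min(1, 0.668) = 0.668
γ ∨ (α ⊕ γ) = max(0.412, 0.668) = 0.668
¬δ = 1 − 0.601 = 0.399
α ∨ ¬δ = max(0.256, 0.399) = 0.399
(γ ∨ (α ⊕ γ)) ∧ (α ∨ ¬δ) = min(0.668, 0.399) = 0.399
((γ ∨ (α ⊕ γ)) ∧ (α ∨ ¬δ)) ⊕ β = min(1, 0.399 + 0.096) = min(1, 0.495) = 0.495
¬(((γ ∨ (α ⊕ γ)) ∧ (α ∨ ¬δ)) ⊕ β) = 1 − 0.495 = 0.505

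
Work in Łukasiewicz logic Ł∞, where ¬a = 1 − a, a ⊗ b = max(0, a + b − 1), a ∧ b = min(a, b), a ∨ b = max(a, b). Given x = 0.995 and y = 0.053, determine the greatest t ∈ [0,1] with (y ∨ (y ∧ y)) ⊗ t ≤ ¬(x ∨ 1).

y ∧ y = min(0.053, 0.053) = 0.053
y ∨ (y ∧ y) = max(0.053, 0.053) = 0.053
So the left factor is y ∨ (y ∧ y) = 0.053.
x ∨ 1 = max(0.995, 1.000) = 1.000
¬(x ∨ 1) = 1 − 1.000 = 0.000
So the right-hand bound is ¬(x ∨ 1) = 0.000.
The residuum of the Łukasiewicz t-norm gives the supremum: min(1, 1 − 0.053 + 0.000).
1 − 0.053 + 0.000 = 0.947, so t = min(1, 0.947) = 0.947.
Check: 0.053 ⊗ 0.947 = max(0, 0.000) = 0.000 ≤ 0.000.

0.947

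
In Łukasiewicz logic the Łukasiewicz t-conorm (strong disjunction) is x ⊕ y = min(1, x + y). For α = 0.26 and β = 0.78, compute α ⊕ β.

α ⊕ β = min(1, 0.26 + 0.78) = min(1, 1.04) = 1.00
For comparison, the Gödel t-conorm max(x, y) would give 0.78.

1.00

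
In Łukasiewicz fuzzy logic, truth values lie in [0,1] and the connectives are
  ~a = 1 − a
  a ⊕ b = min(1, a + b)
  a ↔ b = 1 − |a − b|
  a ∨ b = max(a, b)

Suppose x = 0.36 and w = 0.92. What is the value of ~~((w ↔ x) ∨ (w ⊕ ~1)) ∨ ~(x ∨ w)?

w ↔ x = 1 − |0.92 − 0.36| = 1 − 0.56 = 0.44
~1 = 1 − 1.00 = 0.00
w ⊕ ~1 = min(1, 0.92 + 0.00) = min(1, 0.92) = 0.92
(w ↔ x) ∨ (w ⊕ ~1) = max(0.44, 0.92) = 0.92
~((w ↔ x) ∨ (w ⊕ ~1)) = 1 − 0.92 = 0.08
~~((w ↔ x) ∨ (w ⊕ ~1)) = 1 − 0.08 = 0.92
x ∨ w = max(0.36, 0.92) = 0.92
~(x ∨ w) = 1 − 0.92 = 0.08
~~((w ↔ x) ∨ (w ⊕ ~1)) ∨ ~(x ∨ w) = max(0.92, 0.08) = 0.92

0.92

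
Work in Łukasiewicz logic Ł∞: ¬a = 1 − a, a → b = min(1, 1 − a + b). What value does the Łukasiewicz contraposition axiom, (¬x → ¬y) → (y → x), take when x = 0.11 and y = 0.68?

¬x = 1 − 0.11 = 0.89
¬y = 1 − 0.68 = 0.32
¬x → ¬y = min(1, 1 − 0.89 + 0.32) = min(1, 0.43) = 0.43
y → x = min(1, 1 − 0.68 + 0.11) = min(1, 0.43) = 0.43
(¬x → ¬y) → (y → x) = min(1, 1 − 0.43 + 0.43) = min(1, 1.00) = 1.00
(As expected: an axiom of Ł∞, always 1.)

1.00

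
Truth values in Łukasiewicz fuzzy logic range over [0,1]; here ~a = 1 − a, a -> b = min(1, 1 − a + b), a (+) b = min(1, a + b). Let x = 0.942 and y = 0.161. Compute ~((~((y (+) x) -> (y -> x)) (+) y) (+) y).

0.678

y (+) x = min(1, 0.161 + 0.942) = min(1, 1.103) = 1.000
y -> x = min(1, 1 − 0.161 + 0.942) = min(1, 1.781) = 1.000
(y (+) x) -> (y -> x) = min(1, 1 − 1.000 + 1.000) = min(1, 1.000) = 1.000
~((y (+) x) -> (y -> x)) = 1 − 1.000 = 0.000
~((y (+) x) -> (y -> x)) (+) y = min(1, 0.000 + 0.161) = min(1, 0.161) = 0.161
(~((y (+) x) -> (y -> x)) (+) y) (+) y = min(1, 0.161 + 0.161) = min(1, 0.322) = 0.322
~((~((y (+) x) -> (y -> x)) (+) y) (+) y) = 1 − 0.322 = 0.678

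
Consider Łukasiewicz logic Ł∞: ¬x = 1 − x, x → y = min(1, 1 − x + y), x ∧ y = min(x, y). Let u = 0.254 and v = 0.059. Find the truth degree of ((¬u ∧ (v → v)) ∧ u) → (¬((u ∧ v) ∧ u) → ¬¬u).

¬u = 1 − 0.254 = 0.746
v → v = min(1, 1 − 0.059 + 0.059) = min(1, 1.000) = 1.000
¬u ∧ (v → v) = min(0.746, 1.000) = 0.746
(¬u ∧ (v → v)) ∧ u = min(0.746, 0.254) = 0.254
u ∧ v = min(0.254, 0.059) = 0.059
(u ∧ v) ∧ u = min(0.059, 0.254) = 0.059
¬((u ∧ v) ∧ u) = 1 − 0.059 = 0.941
¬¬u = 1 − 0.746 = 0.254
¬((u ∧ v) ∧ u) → ¬¬u = min(1, 1 − 0.941 + 0.254) = min(1, 0.313) = 0.313
((¬u ∧ (v → v)) ∧ u) → (¬((u ∧ v) ∧ u) → ¬¬u) = min(1, 1 − 0.254 + 0.313) = min(1, 1.059) = 1.000

1.000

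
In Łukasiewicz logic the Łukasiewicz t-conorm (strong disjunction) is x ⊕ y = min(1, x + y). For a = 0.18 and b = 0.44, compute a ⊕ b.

0.62

a ⊕ b = min(1, 0.18 + 0.44) = min(1, 0.62) = 0.62
For comparison, the Gödel t-conorm max(x, y) would give 0.44.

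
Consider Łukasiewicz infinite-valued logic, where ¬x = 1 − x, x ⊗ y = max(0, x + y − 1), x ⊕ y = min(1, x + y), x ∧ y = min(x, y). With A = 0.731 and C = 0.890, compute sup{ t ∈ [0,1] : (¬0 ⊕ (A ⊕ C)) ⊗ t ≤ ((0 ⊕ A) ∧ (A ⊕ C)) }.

0.731

¬0 = 1 − 0.000 = 1.000
A ⊕ C = min(1, 0.731 + 0.890) = min(1, 1.621) = 1.000
¬0 ⊕ (A ⊕ C) = min(1, 1.000 + 1.000) = min(1, 2.000) = 1.000
So the left factor is ¬0 ⊕ (A ⊕ C) = 1.000.
0 ⊕ A = min(1, 0.000 + 0.731) = min(1, 0.731) = 0.731
(0 ⊕ A) ∧ (A ⊕ C) = min(0.731, 1.000) = 0.731
So the right-hand bound is (0 ⊕ A) ∧ (A ⊕ C) = 0.731.
The residuum of the Łukasiewicz t-norm gives the supremum: min(1, 1 − 1.000 + 0.731).
1 − 1.000 + 0.731 = 0.731, so t = min(1, 0.731) = 0.731.
Check: 1.000 ⊗ 0.731 = max(0, 0.731) = 0.731 ≤ 0.731.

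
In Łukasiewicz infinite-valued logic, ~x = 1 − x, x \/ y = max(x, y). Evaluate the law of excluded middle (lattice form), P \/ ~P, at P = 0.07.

~P = 1 − 0.07 = 0.93
P \/ ~P = max(0.07, 0.93) = 0.93
(The value 0.93 < 1 shows this instance is not satisfied; not a Ł∞-tautology — its value is max(a, 1−a).)

0.93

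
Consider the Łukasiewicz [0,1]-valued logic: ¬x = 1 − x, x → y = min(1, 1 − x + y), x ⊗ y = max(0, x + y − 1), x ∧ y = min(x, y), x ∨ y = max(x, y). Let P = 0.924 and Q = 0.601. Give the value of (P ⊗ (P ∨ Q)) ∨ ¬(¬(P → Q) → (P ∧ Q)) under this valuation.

0.848

P ∨ Q = max(0.924, 0.601) = 0.924
P ⊗ (P ∨ Q) = max(0, 0.924 + 0.924 − 1) = max(0, 0.848) = 0.848
P → Q = min(1, 1 − 0.924 + 0.601) = min(1, 0.677) = 0.677
¬(P → Q) = 1 − 0.677 = 0.323
P ∧ Q = min(0.924, 0.601) = 0.601
¬(P → Q) → (P ∧ Q) = min(1, 1 − 0.323 + 0.601) = min(1, 1.278) = 1.000
¬(¬(P → Q) → (P ∧ Q)) = 1 − 1.000 = 0.000
(P ⊗ (P ∨ Q)) ∨ ¬(¬(P → Q) → (P ∧ Q)) = max(0.848, 0.000) = 0.848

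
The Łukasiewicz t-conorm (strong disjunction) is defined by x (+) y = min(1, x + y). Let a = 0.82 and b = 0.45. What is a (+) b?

a (+) b = min(1, 0.82 + 0.45) = min(1, 1.27) = 1.00
For comparison, the Gödel t-conorm max(x, y) would give 0.82.

1.00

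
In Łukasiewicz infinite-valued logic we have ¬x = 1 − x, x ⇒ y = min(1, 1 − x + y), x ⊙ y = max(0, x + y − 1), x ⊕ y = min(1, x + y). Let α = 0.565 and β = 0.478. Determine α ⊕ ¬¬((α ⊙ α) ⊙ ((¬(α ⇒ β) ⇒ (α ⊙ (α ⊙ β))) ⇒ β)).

0.565

α ⊙ α = max(0, 0.565 + 0.565 − 1) = max(0, 0.130) = 0.130
α ⇒ β = min(1, 1 − 0.565 + 0.478) = min(1, 0.913) = 0.913
¬(α ⇒ β) = 1 − 0.913 = 0.087
α ⊙ β = max(0, 0.565 + 0.478 − 1) = max(0, 0.043) = 0.043
α ⊙ (α ⊙ β) = max(0, 0.565 + 0.043 − 1) = max(0, -0.392) = 0.000
¬(α ⇒ β) ⇒ (α ⊙ (α ⊙ β)) = min(1, 1 − 0.087 + 0.000) = min(1, 0.913) = 0.913
(¬(α ⇒ β) ⇒ (α ⊙ (α ⊙ β))) ⇒ β = min(1, 1 − 0.913 + 0.478) = min(1, 0.565) = 0.565
(α ⊙ α) ⊙ ((¬(α ⇒ β) ⇒ (α ⊙ (α ⊙ β))) ⇒ β) = max(0, 0.130 + 0.565 − 1) = max(0, -0.305) = 0.000
¬((α ⊙ α) ⊙ ((¬(α ⇒ β) ⇒ (α ⊙ (α ⊙ β))) ⇒ β)) = 1 − 0.000 = 1.000
¬¬((α ⊙ α) ⊙ ((¬(α ⇒ β) ⇒ (α ⊙ (α ⊙ β))) ⇒ β)) = 1 − 1.000 = 0.000
α ⊕ ¬¬((α ⊙ α) ⊙ ((¬(α ⇒ β) ⇒ (α ⊙ (α ⊙ β))) ⇒ β)) = min(1, 0.565 + 0.000) = min(1, 0.565) = 0.565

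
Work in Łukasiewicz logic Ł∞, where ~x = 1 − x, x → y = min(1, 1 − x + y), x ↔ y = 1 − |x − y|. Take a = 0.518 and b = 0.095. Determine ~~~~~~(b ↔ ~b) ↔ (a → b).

~b = 1 − 0.095 = 0.905
b ↔ ~b = 1 − |0.095 − 0.905| = 1 − 0.810 = 0.190
~(b ↔ ~b) = 1 − 0.190 = 0.810
~~(b ↔ ~b) = 1 − 0.810 = 0.190
~~~(b ↔ ~b) = 1 − 0.190 = 0.810
~~~~(b ↔ ~b) = 1 − 0.810 = 0.190
~~~~~(b ↔ ~b) = 1 − 0.190 = 0.810
~~~~~~(b ↔ ~b) = 1 − 0.810 = 0.190
a → b = min(1, 1 − 0.518 + 0.095) = min(1, 0.577) = 0.577
~~~~~~(b ↔ ~b) ↔ (a → b) = 1 − |0.190 − 0.577| = 1 − 0.387 = 0.613

0.613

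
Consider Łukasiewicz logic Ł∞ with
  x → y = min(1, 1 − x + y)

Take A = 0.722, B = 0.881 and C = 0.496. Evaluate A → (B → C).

B → C = min(1, 1 − 0.881 + 0.496) = min(1, 0.615) = 0.615
A → (B → C) = min(1, 1 − 0.722 + 0.615) = min(1, 0.893) = 0.893

0.893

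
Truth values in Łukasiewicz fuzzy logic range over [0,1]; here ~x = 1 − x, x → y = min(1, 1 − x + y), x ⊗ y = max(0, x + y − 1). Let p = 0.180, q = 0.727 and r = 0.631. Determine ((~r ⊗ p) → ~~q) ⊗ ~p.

0.820

~r = 1 − 0.631 = 0.369
~r ⊗ p = max(0, 0.369 + 0.180 − 1) = max(0, -0.451) = 0.000
~q = 1 − 0.727 = 0.273
~~q = 1 − 0.273 = 0.727
(~r ⊗ p) → ~~q = min(1, 1 − 0.000 + 0.727) = min(1, 1.727) = 1.000
~p = 1 − 0.180 = 0.820
((~r ⊗ p) → ~~q) ⊗ ~p = max(0, 1.000 + 0.820 − 1) = max(0, 0.820) = 0.820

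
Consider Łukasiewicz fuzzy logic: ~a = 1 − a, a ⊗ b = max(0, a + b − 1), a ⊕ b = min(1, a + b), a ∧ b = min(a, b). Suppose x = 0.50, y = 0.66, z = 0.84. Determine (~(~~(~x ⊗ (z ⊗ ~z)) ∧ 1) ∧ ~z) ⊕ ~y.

~x = 1 − 0.50 = 0.50
~z = 1 − 0.84 = 0.16
z ⊗ ~z = max(0, 0.84 + 0.16 − 1) = max(0, 0.00) = 0.00
~x ⊗ (z ⊗ ~z) = max(0, 0.50 + 0.00 − 1) = max(0, -0.50) = 0.00
~(~x ⊗ (z ⊗ ~z)) = 1 − 0.00 = 1.00
~~(~x ⊗ (z ⊗ ~z)) = 1 − 1.00 = 0.00
~~(~x ⊗ (z ⊗ ~z)) ∧ 1 = min(0.00, 1.00) = 0.00
~(~~(~x ⊗ (z ⊗ ~z)) ∧ 1) = 1 − 0.00 = 1.00
~(~~(~x ⊗ (z ⊗ ~z)) ∧ 1) ∧ ~z = min(1.00, 0.16) = 0.16
~y = 1 − 0.66 = 0.34
(~(~~(~x ⊗ (z ⊗ ~z)) ∧ 1) ∧ ~z) ⊕ ~y = min(1, 0.16 + 0.34) = min(1, 0.50) = 0.50

0.50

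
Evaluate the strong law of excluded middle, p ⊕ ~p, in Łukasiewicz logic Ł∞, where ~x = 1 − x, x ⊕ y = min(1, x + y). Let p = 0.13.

1.00

~p = 1 − 0.13 = 0.87
p ⊕ ~p = min(1, 0.13 + 0.87) = min(1, 1.00) = 1.00
(As expected: always 1 in Ł∞ since a ⊕ (1−a) = 1.)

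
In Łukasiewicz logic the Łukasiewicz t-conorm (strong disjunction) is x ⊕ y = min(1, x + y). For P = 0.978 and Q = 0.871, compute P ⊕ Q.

1.000

P ⊕ Q = min(1, 0.978 + 0.871) = min(1, 1.849) = 1.000
For comparison, the Gödel t-conorm max(x, y) would give 0.978.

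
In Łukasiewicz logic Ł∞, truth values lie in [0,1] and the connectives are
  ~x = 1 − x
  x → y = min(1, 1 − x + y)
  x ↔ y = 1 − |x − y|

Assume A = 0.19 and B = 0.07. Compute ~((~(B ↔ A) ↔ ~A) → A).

B ↔ A = 1 − |0.07 − 0.19| = 1 − 0.12 = 0.88
~(B ↔ A) = 1 − 0.88 = 0.12
~A = 1 − 0.19 = 0.81
~(B ↔ A) ↔ ~A = 1 − |0.12 − 0.81| = 1 − 0.69 = 0.31
(~(B ↔ A) ↔ ~A) → A = min(1, 1 − 0.31 + 0.19) = min(1, 0.88) = 0.88
~((~(B ↔ A) ↔ ~A) → A) = 1 − 0.88 = 0.12

0.12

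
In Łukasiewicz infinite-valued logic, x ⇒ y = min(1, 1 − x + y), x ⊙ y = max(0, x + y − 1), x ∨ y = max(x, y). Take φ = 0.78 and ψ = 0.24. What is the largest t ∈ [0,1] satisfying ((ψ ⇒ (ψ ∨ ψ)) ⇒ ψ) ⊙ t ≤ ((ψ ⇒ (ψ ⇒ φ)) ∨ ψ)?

ψ ∨ ψ = max(0.24, 0.24) = 0.24
ψ ⇒ (ψ ∨ ψ) = min(1, 1 − 0.24 + 0.24) = min(1, 1.00) = 1.00
(ψ ⇒ (ψ ∨ ψ)) ⇒ ψ = min(1, 1 − 1.00 + 0.24) = min(1, 0.24) = 0.24
So the left factor is (ψ ⇒ (ψ ∨ ψ)) ⇒ ψ = 0.24.
ψ ⇒ φ = min(1, 1 − 0.24 + 0.78) = min(1, 1.54) = 1.00
ψ ⇒ (ψ ⇒ φ) = min(1, 1 − 0.24 + 1.00) = min(1, 1.76) = 1.00
(ψ ⇒ (ψ ⇒ φ)) ∨ ψ = max(1.00, 0.24) = 1.00
So the right-hand bound is (ψ ⇒ (ψ ⇒ φ)) ∨ ψ = 1.00.
The residuum of the Łukasiewicz t-norm gives the supremum: min(1, 1 − 0.24 + 1.00).
1 − 0.24 + 1.00 = 1.76, so t = min(1, 1.76) = 1.00.
Check: 0.24 ⊙ 1.00 = max(0, 0.24) = 0.24 ≤ 1.00.

1.00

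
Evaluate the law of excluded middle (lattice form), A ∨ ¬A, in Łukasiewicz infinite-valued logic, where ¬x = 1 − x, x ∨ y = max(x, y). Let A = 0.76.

0.76

¬A = 1 − 0.76 = 0.24
A ∨ ¬A = max(0.76, 0.24) = 0.76
(The value 0.76 < 1 shows this instance is not satisfied; not a Ł∞-tautology — its value is max(a, 1−a).)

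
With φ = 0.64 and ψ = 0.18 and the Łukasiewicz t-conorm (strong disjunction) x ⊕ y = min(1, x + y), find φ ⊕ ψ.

0.82

φ ⊕ ψ = min(1, 0.64 + 0.18) = min(1, 0.82) = 0.82
For comparison, the Gödel t-conorm max(x, y) would give 0.64.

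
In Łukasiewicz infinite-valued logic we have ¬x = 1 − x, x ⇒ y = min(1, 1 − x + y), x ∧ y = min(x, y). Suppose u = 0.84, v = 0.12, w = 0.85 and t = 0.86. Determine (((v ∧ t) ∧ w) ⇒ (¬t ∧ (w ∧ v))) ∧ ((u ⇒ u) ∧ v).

0.12

v ∧ t = min(0.12, 0.86) = 0.12
(v ∧ t) ∧ w = min(0.12, 0.85) = 0.12
¬t = 1 − 0.86 = 0.14
w ∧ v = min(0.85, 0.12) = 0.12
¬t ∧ (w ∧ v) = min(0.14, 0.12) = 0.12
((v ∧ t) ∧ w) ⇒ (¬t ∧ (w ∧ v)) = min(1, 1 − 0.12 + 0.12) = min(1, 1.00) = 1.00
u ⇒ u = min(1, 1 − 0.84 + 0.84) = min(1, 1.00) = 1.00
(u ⇒ u) ∧ v = min(1.00, 0.12) = 0.12
(((v ∧ t) ∧ w) ⇒ (¬t ∧ (w ∧ v))) ∧ ((u ⇒ u) ∧ v) = min(1.00, 0.12) = 0.12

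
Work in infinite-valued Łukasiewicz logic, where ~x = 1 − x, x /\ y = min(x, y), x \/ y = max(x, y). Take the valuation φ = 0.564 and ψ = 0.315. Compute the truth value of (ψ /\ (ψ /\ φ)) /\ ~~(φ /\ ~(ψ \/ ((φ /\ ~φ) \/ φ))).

ψ /\ φ = min(0.315, 0.564) = 0.315
ψ /\ (ψ /\ φ) = min(0.315, 0.315) = 0.315
~φ = 1 − 0.564 = 0.436
φ /\ ~φ = min(0.564, 0.436) = 0.436
(φ /\ ~φ) \/ φ = max(0.436, 0.564) = 0.564
ψ \/ ((φ /\ ~φ) \/ φ) = max(0.315, 0.564) = 0.564
~(ψ \/ ((φ /\ ~φ) \/ φ)) = 1 − 0.564 = 0.436
φ /\ ~(ψ \/ ((φ /\ ~φ) \/ φ)) = min(0.564, 0.436) = 0.436
~(φ /\ ~(ψ \/ ((φ /\ ~φ) \/ φ))) = 1 − 0.436 = 0.564
~~(φ /\ ~(ψ \/ ((φ /\ ~φ) \/ φ))) = 1 − 0.564 = 0.436
(ψ /\ (ψ /\ φ)) /\ ~~(φ /\ ~(ψ \/ ((φ /\ ~φ) \/ φ))) = min(0.315, 0.436) = 0.315

0.315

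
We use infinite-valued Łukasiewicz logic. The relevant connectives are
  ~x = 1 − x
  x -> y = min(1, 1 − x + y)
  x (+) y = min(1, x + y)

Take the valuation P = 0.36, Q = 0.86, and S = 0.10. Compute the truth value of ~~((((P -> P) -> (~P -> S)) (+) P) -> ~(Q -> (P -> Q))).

0.18

P -> P = min(1, 1 − 0.36 + 0.36) = min(1, 1.00) = 1.00
~P = 1 − 0.36 = 0.64
~P -> S = min(1, 1 − 0.64 + 0.10) = min(1, 0.46) = 0.46
(P -> P) -> (~P -> S) = min(1, 1 − 1.00 + 0.46) = min(1, 0.46) = 0.46
((P -> P) -> (~P -> S)) (+) P = min(1, 0.46 + 0.36) = min(1, 0.82) = 0.82
P -> Q = min(1, 1 − 0.36 + 0.86) = min(1, 1.50) = 1.00
Q -> (P -> Q) = min(1, 1 − 0.86 + 1.00) = min(1, 1.14) = 1.00
~(Q -> (P -> Q)) = 1 − 1.00 = 0.00
(((P -> P) -> (~P -> S)) (+) P) -> ~(Q -> (P -> Q)) = min(1, 1 − 0.82 + 0.00) = min(1, 0.18) = 0.18
~((((P -> P) -> (~P -> S)) (+) P) -> ~(Q -> (P -> Q))) = 1 − 0.18 = 0.82
~~((((P -> P) -> (~P -> S)) (+) P) -> ~(Q -> (P -> Q))) = 1 − 0.82 = 0.18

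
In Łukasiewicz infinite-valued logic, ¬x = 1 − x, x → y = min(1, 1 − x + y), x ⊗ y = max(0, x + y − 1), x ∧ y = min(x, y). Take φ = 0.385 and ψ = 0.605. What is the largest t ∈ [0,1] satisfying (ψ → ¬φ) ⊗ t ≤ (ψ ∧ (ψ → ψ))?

¬φ = 1 − 0.385 = 0.615
ψ → ¬φ = min(1, 1 − 0.605 + 0.615) = min(1, 1.010) = 1.000
So the left factor is ψ → ¬φ = 1.000.
ψ → ψ = min(1, 1 − 0.605 + 0.605) = min(1, 1.000) = 1.000
ψ ∧ (ψ → ψ) = min(0.605, 1.000) = 0.605
So the right-hand bound is ψ ∧ (ψ → ψ) = 0.605.
The residuum of the Łukasiewicz t-norm gives the supremum: min(1, 1 − 1.000 + 0.605).
1 − 1.000 + 0.605 = 0.605, so t = min(1, 0.605) = 0.605.
Check: 1.000 ⊗ 0.605 = max(0, 0.605) = 0.605 ≤ 0.605.

0.605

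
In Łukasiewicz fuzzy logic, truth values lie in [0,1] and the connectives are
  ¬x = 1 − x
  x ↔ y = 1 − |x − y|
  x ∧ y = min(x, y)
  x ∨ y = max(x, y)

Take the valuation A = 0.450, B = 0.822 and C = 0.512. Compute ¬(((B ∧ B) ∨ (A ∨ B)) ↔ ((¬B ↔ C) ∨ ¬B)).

0.156

B ∧ B = min(0.822, 0.822) = 0.822
A ∨ B = max(0.450, 0.822) = 0.822
(B ∧ B) ∨ (A ∨ B) = max(0.822, 0.822) = 0.822
¬B = 1 − 0.822 = 0.178
¬B ↔ C = 1 − |0.178 − 0.512| = 1 − 0.334 = 0.666
(¬B ↔ C) ∨ ¬B = max(0.666, 0.178) = 0.666
((B ∧ B) ∨ (A ∨ B)) ↔ ((¬B ↔ C) ∨ ¬B) = 1 − |0.822 − 0.666| = 1 − 0.156 = 0.844
¬(((B ∧ B) ∨ (A ∨ B)) ↔ ((¬B ↔ C) ∨ ¬B)) = 1 − 0.844 = 0.156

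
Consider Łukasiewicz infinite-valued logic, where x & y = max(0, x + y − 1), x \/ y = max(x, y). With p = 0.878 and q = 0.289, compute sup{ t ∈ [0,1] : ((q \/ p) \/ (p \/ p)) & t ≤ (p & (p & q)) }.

q \/ p = max(0.289, 0.878) = 0.878
p \/ p = max(0.878, 0.878) = 0.878
(q \/ p) \/ (p \/ p) = max(0.878, 0.878) = 0.878
So the left factor is (q \/ p) \/ (p \/ p) = 0.878.
p & q = max(0, 0.878 + 0.289 − 1) = max(0, 0.167) = 0.167
p & (p & q) = max(0, 0.878 + 0.167 − 1) = max(0, 0.045) = 0.045
So the right-hand bound is p & (p & q) = 0.045.
The residuum of the Łukasiewicz t-norm gives the supremum: min(1, 1 − 0.878 + 0.045).
1 − 0.878 + 0.045 = 0.167, so t = min(1, 0.167) = 0.167.
Check: 0.878 & 0.167 = max(0, 0.045) = 0.045 ≤ 0.045.

0.167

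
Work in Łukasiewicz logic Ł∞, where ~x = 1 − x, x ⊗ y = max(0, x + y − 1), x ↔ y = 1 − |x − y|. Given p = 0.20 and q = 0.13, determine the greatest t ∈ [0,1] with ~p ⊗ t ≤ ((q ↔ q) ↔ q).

~p = 1 − 0.20 = 0.80
So the left factor is ~p = 0.80.
q ↔ q = 1 − |0.13 − 0.13| = 1 − 0.00 = 1.00
(q ↔ q) ↔ q = 1 − |1.00 − 0.13| = 1 − 0.87 = 0.13
So the right-hand bound is (q ↔ q) ↔ q = 0.13.
The residuum of the Łukasiewicz t-norm gives the supremum: min(1, 1 − 0.80 + 0.13).
1 − 0.80 + 0.13 = 0.33, so t = min(1, 0.33) = 0.33.
Check: 0.80 ⊗ 0.33 = max(0, 0.13) = 0.13 ≤ 0.13.

0.33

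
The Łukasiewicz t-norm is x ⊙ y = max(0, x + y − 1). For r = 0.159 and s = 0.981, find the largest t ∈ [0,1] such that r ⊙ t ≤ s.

1.000

The residuum of the Łukasiewicz t-norm gives the supremum: min(1, 1 − 0.159 + 0.981).
1 − 0.159 + 0.981 = 1.822, so t = min(1, 1.822) = 1.000.
Check: 0.159 ⊙ 1.000 = max(0, 0.159) = 0.159 ≤ 0.981.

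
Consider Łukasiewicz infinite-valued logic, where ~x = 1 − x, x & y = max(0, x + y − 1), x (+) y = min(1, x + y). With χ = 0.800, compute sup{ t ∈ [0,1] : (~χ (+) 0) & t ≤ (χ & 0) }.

~χ = 1 − 0.800 = 0.200
~χ (+) 0 = min(1, 0.200 + 0.000) = min(1, 0.200) = 0.200
So the left factor is ~χ (+) 0 = 0.200.
χ & 0 = max(0, 0.800 + 0.000 − 1) = max(0, -0.200) = 0.000
So the right-hand bound is χ & 0 = 0.000.
The residuum of the Łukasiewicz t-norm gives the supremum: min(1, 1 − 0.200 + 0.000).
1 − 0.200 + 0.000 = 0.800, so t = min(1, 0.800) = 0.800.
Check: 0.200 & 0.800 = max(0, 0.000) = 0.000 ≤ 0.000.

0.800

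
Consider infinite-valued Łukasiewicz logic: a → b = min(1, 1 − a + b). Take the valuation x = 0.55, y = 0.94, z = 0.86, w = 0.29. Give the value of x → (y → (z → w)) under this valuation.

0.94

z → w = min(1, 1 − 0.86 + 0.29) = min(1, 0.43) = 0.43
y → (z → w) = min(1, 1 − 0.94 + 0.43) = min(1, 0.49) = 0.49
x → (y → (z → w)) = min(1, 1 − 0.55 + 0.49) = min(1, 0.94) = 0.94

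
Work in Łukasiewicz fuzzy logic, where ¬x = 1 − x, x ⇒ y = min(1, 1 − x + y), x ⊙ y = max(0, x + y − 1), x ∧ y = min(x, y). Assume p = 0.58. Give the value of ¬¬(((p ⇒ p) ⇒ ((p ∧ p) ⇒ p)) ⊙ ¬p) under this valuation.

p ⇒ p = min(1, 1 − 0.58 + 0.58) = min(1, 1.00) = 1.00
p ∧ p = min(0.58, 0.58) = 0.58
(p ∧ p) ⇒ p = min(1, 1 − 0.58 + 0.58) = min(1, 1.00) = 1.00
(p ⇒ p) ⇒ ((p ∧ p) ⇒ p) = min(1, 1 − 1.00 + 1.00) = min(1, 1.00) = 1.00
¬p = 1 − 0.58 = 0.42
((p ⇒ p) ⇒ ((p ∧ p) ⇒ p)) ⊙ ¬p = max(0, 1.00 + 0.42 − 1) = max(0, 0.42) = 0.42
¬(((p ⇒ p) ⇒ ((p ∧ p) ⇒ p)) ⊙ ¬p) = 1 − 0.42 = 0.58
¬¬(((p ⇒ p) ⇒ ((p ∧ p) ⇒ p)) ⊙ ¬p) = 1 − 0.58 = 0.42

0.42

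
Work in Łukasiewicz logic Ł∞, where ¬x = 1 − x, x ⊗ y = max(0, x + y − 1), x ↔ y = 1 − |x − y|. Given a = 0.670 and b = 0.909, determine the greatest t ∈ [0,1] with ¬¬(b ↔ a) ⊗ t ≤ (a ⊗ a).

b ↔ a = 1 − |0.909 − 0.670| = 1 − 0.239 = 0.761
¬(b ↔ a) = 1 − 0.761 = 0.239
¬¬(b ↔ a) = 1 − 0.239 = 0.761
So the left factor is ¬¬(b ↔ a) = 0.761.
a ⊗ a = max(0, 0.670 + 0.670 − 1) = max(0, 0.340) = 0.340
So the right-hand bound is a ⊗ a = 0.340.
The residuum of the Łukasiewicz t-norm gives the supremum: min(1, 1 − 0.761 + 0.340).
1 − 0.761 + 0.340 = 0.579, so t = min(1, 0.579) = 0.579.
Check: 0.761 ⊗ 0.579 = max(0, 0.340) = 0.340 ≤ 0.340.

0.579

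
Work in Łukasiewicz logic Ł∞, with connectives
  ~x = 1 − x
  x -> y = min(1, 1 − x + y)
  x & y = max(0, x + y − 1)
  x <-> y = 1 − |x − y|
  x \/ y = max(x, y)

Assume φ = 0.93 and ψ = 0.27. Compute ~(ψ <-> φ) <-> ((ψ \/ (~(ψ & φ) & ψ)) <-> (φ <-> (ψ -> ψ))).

0.68

ψ <-> φ = 1 − |0.27 − 0.93| = 1 − 0.66 = 0.34
~(ψ <-> φ) = 1 − 0.34 = 0.66
ψ & φ = max(0, 0.27 + 0.93 − 1) = max(0, 0.20) = 0.20
~(ψ & φ) = 1 − 0.20 = 0.80
~(ψ & φ) & ψ = max(0, 0.80 + 0.27 − 1) = max(0, 0.07) = 0.07
ψ \/ (~(ψ & φ) & ψ) = max(0.27, 0.07) = 0.27
ψ -> ψ = min(1, 1 − 0.27 + 0.27) = min(1, 1.00) = 1.00
φ <-> (ψ -> ψ) = 1 − |0.93 − 1.00| = 1 − 0.07 = 0.93
(ψ \/ (~(ψ & φ) & ψ)) <-> (φ <-> (ψ -> ψ)) = 1 − |0.27 − 0.93| = 1 − 0.66 = 0.34
~(ψ <-> φ) <-> ((ψ \/ (~(ψ & φ) & ψ)) <-> (φ <-> (ψ -> ψ))) = 1 − |0.66 − 0.34| = 1 − 0.32 = 0.68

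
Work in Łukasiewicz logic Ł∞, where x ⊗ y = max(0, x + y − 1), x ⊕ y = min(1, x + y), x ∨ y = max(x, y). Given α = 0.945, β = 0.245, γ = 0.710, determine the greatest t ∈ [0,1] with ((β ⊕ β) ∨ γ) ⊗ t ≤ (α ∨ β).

1.000

β ⊕ β = min(1, 0.245 + 0.245) = min(1, 0.490) = 0.490
(β ⊕ β) ∨ γ = max(0.490, 0.710) = 0.710
So the left factor is (β ⊕ β) ∨ γ = 0.710.
α ∨ β = max(0.945, 0.245) = 0.945
So the right-hand bound is α ∨ β = 0.945.
The residuum of the Łukasiewicz t-norm gives the supremum: min(1, 1 − 0.710 + 0.945).
1 − 0.710 + 0.945 = 1.235, so t = min(1, 1.235) = 1.000.
Check: 0.710 ⊗ 1.000 = max(0, 0.710) = 0.710 ≤ 0.945.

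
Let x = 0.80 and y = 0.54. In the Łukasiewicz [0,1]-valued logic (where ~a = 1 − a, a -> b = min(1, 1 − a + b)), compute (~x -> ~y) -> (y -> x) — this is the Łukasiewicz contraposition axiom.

~x = 1 − 0.80 = 0.20
~y = 1 − 0.54 = 0.46
~x -> ~y = min(1, 1 − 0.20 + 0.46) = min(1, 1.26) = 1.00
y -> x = min(1, 1 − 0.54 + 0.80) = min(1, 1.26) = 1.00
(~x -> ~y) -> (y -> x) = min(1, 1 − 1.00 + 1.00) = min(1, 1.00) = 1.00
(As expected: an axiom of Ł∞, always 1.)

1.00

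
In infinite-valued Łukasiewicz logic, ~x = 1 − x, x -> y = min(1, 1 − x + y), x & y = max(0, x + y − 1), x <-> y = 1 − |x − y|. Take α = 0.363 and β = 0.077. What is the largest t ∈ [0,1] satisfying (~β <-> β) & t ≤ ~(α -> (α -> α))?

~β = 1 − 0.077 = 0.923
~β <-> β = 1 − |0.923 − 0.077| = 1 − 0.846 = 0.154
So the left factor is ~β <-> β = 0.154.
α -> α = min(1, 1 − 0.363 + 0.363) = min(1, 1.000) = 1.000
α -> (α -> α) = min(1, 1 − 0.363 + 1.000) = min(1, 1.637) = 1.000
~(α -> (α -> α)) = 1 − 1.000 = 0.000
So the right-hand bound is ~(α -> (α -> α)) = 0.000.
The residuum of the Łukasiewicz t-norm gives the supremum: min(1, 1 − 0.154 + 0.000).
1 − 0.154 + 0.000 = 0.846, so t = min(1, 0.846) = 0.846.
Check: 0.154 & 0.846 = max(0, 0.000) = 0.000 ≤ 0.000.

0.846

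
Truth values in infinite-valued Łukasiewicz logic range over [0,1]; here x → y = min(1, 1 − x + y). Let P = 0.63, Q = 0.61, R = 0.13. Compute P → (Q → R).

Q → R = min(1, 1 − 0.61 + 0.13) = min(1, 0.52) = 0.52
P → (Q → R) = min(1, 1 − 0.63 + 0.52) = min(1, 0.89) = 0.89

0.89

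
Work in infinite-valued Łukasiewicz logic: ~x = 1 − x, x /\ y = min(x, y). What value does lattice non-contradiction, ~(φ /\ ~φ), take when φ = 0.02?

0.98

~φ = 1 − 0.02 = 0.98
φ /\ ~φ = min(0.02, 0.98) = 0.02
~(φ /\ ~φ) = 1 − 0.02 = 0.98
(The value 0.98 < 1 shows this instance is not satisfied; not a Ł∞-tautology — its value is 1 − min(a, 1−a).)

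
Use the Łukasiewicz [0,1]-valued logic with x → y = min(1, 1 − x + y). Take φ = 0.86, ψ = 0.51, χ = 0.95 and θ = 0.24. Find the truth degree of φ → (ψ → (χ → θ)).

χ → θ = min(1, 1 − 0.95 + 0.24) = min(1, 0.29) = 0.29
ψ → (χ → θ) = min(1, 1 − 0.51 + 0.29) = min(1, 0.78) = 0.78
φ → (ψ → (χ → θ)) = min(1, 1 − 0.86 + 0.78) = min(1, 0.92) = 0.92

0.92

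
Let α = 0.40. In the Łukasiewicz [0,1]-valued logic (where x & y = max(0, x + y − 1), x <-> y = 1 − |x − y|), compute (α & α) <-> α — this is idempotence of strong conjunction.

0.60

α & α = max(0, 0.40 + 0.40 − 1) = max(0, -0.20) = 0.00
(α & α) <-> α = 1 − |0.00 − 0.40| = 1 − 0.40 = 0.60
(The value 0.60 < 1 shows this instance is not satisfied; fails in Ł∞ since a ⊗ a = max(0, 2a−1) ≠ a in general.)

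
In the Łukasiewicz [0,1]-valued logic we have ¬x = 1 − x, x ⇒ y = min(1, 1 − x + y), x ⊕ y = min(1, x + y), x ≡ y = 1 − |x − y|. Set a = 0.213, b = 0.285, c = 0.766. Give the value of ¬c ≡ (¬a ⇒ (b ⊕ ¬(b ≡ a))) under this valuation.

0.664

¬c = 1 − 0.766 = 0.234
¬a = 1 − 0.213 = 0.787
b ≡ a = 1 − |0.285 − 0.213| = 1 − 0.072 = 0.928
¬(b ≡ a) = 1 − 0.928 = 0.072
b ⊕ ¬(b ≡ a) = min(1, 0.285 + 0.072) = min(1, 0.357) = 0.357
¬a ⇒ (b ⊕ ¬(b ≡ a)) = min(1, 1 − 0.787 + 0.357) = min(1, 0.570) = 0.570
¬c ≡ (¬a ⇒ (b ⊕ ¬(b ≡ a))) = 1 − |0.234 − 0.570| = 1 − 0.336 = 0.664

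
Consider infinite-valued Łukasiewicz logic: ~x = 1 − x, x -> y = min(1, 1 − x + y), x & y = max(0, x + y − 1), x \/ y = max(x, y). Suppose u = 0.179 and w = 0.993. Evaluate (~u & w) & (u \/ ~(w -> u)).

0.628

~u = 1 − 0.179 = 0.821
~u & w = max(0, 0.821 + 0.993 − 1) = max(0, 0.814) = 0.814
w -> u = min(1, 1 − 0.993 + 0.179) = min(1, 0.186) = 0.186
~(w -> u) = 1 − 0.186 = 0.814
u \/ ~(w -> u) = max(0.179, 0.814) = 0.814
(~u & w) & (u \/ ~(w -> u)) = max(0, 0.814 + 0.814 − 1) = max(0, 0.628) = 0.628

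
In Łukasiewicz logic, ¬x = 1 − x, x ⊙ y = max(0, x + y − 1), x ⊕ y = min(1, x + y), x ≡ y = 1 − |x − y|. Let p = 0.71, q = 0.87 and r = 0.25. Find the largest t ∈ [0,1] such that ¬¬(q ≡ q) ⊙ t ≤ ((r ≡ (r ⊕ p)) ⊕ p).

q ≡ q = 1 − |0.87 − 0.87| = 1 − 0.00 = 1.00
¬(q ≡ q) = 1 − 1.00 = 0.00
¬¬(q ≡ q) = 1 − 0.00 = 1.00
So the left factor is ¬¬(q ≡ q) = 1.00.
r ⊕ p = min(1, 0.25 + 0.71) = min(1, 0.96) = 0.96
r ≡ (r ⊕ p) = 1 − |0.25 − 0.96| = 1 − 0.71 = 0.29
(r ≡ (r ⊕ p)) ⊕ p = min(1, 0.29 + 0.71) = min(1, 1.00) = 1.00
So the right-hand bound is (r ≡ (r ⊕ p)) ⊕ p = 1.00.
The residuum of the Łukasiewicz t-norm gives the supremum: min(1, 1 − 1.00 + 1.00).
1 − 1.00 + 1.00 = 1.00, so t = min(1, 1.00) = 1.00.
Check: 1.00 ⊙ 1.00 = max(0, 1.00) = 1.00 ≤ 1.00.

1.00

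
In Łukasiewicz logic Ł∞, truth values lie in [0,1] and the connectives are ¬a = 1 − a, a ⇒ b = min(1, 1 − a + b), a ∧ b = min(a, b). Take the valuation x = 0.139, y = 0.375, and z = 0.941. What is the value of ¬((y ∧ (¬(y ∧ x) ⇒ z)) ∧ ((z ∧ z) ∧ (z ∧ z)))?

0.625

y ∧ x = min(0.375, 0.139) = 0.139
¬(y ∧ x) = 1 − 0.139 = 0.861
¬(y ∧ x) ⇒ z = min(1, 1 − 0.861 + 0.941) = min(1, 1.080) = 1.000
y ∧ (¬(y ∧ x) ⇒ z) = min(0.375, 1.000) = 0.375
z ∧ z = min(0.941, 0.941) = 0.941
(z ∧ z) ∧ (z ∧ z) = min(0.941, 0.941) = 0.941
(y ∧ (¬(y ∧ x) ⇒ z)) ∧ ((z ∧ z) ∧ (z ∧ z)) = min(0.375, 0.941) = 0.375
¬((y ∧ (¬(y ∧ x) ⇒ z)) ∧ ((z ∧ z) ∧ (z ∧ z))) = 1 − 0.375 = 0.625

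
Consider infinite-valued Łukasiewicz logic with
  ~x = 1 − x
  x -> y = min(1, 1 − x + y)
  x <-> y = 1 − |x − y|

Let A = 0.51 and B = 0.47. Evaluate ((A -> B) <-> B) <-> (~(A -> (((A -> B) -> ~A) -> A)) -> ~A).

A -> B = min(1, 1 − 0.51 + 0.47) = min(1, 0.96) = 0.96
(A -> B) <-> B = 1 − |0.96 − 0.47| = 1 − 0.49 = 0.51
~A = 1 − 0.51 = 0.49
(A -> B) -> ~A = min(1, 1 − 0.96 + 0.49) = min(1, 0.53) = 0.53
((A -> B) -> ~A) -> A = min(1, 1 − 0.53 + 0.51) = min(1, 0.98) = 0.98
A -> (((A -> B) -> ~A) -> A) = min(1, 1 − 0.51 + 0.98) = min(1, 1.47) = 1.00
~(A -> (((A -> B) -> ~A) -> A)) = 1 − 1.00 = 0.00
~(A -> (((A -> B) -> ~A) -> A)) -> ~A = min(1, 1 − 0.00 + 0.49) = min(1, 1.49) = 1.00
((A -> B) <-> B) <-> (~(A -> (((A -> B) -> ~A) -> A)) -> ~A) = 1 − |0.51 − 1.00| = 1 − 0.49 = 0.51

0.51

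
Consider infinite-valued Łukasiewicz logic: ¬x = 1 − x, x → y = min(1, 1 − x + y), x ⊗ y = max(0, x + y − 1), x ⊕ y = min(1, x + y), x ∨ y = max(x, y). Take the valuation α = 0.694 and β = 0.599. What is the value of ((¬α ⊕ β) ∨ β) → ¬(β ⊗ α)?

0.802

¬α = 1 − 0.694 = 0.306
¬α ⊕ β = min(1, 0.306 + 0.599) = min(1, 0.905) = 0.905
(¬α ⊕ β) ∨ β = max(0.905, 0.599) = 0.905
β ⊗ α = max(0, 0.599 + 0.694 − 1) = max(0, 0.293) = 0.293
¬(β ⊗ α) = 1 − 0.293 = 0.707
((¬α ⊕ β) ∨ β) → ¬(β ⊗ α) = min(1, 1 − 0.905 + 0.707) = min(1, 0.802) = 0.802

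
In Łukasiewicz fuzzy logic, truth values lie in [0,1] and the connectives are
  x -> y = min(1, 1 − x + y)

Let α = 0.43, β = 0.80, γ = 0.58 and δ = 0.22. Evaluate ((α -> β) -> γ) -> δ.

0.64

α -> β = min(1, 1 − 0.43 + 0.80) = min(1, 1.37) = 1.00
(α -> β) -> γ = min(1, 1 − 1.00 + 0.58) = min(1, 0.58) = 0.58
((α -> β) -> γ) -> δ = min(1, 1 − 0.58 + 0.22) = min(1, 0.64) = 0.64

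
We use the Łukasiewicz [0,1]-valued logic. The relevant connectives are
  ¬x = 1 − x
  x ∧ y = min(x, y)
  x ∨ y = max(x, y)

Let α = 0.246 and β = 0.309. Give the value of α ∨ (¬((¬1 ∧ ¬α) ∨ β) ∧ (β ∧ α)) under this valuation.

0.246

¬1 = 1 − 1.000 = 0.000
¬α = 1 − 0.246 = 0.754
¬1 ∧ ¬α = min(0.000, 0.754) = 0.000
(¬1 ∧ ¬α) ∨ β = max(0.000, 0.309) = 0.309
¬((¬1 ∧ ¬α) ∨ β) = 1 − 0.309 = 0.691
β ∧ α = min(0.309, 0.246) = 0.246
¬((¬1 ∧ ¬α) ∨ β) ∧ (β ∧ α) = min(0.691, 0.246) = 0.246
α ∨ (¬((¬1 ∧ ¬α) ∨ β) ∧ (β ∧ α)) = max(0.246, 0.246) = 0.246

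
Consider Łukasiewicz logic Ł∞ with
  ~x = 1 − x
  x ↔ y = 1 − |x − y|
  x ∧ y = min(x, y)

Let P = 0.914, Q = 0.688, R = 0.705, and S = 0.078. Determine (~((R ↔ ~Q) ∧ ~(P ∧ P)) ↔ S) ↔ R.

0.459

~Q = 1 − 0.688 = 0.312
R ↔ ~Q = 1 − |0.705 − 0.312| = 1 − 0.393 = 0.607
P ∧ P = min(0.914, 0.914) = 0.914
~(P ∧ P) = 1 − 0.914 = 0.086
(R ↔ ~Q) ∧ ~(P ∧ P) = min(0.607, 0.086) = 0.086
~((R ↔ ~Q) ∧ ~(P ∧ P)) = 1 − 0.086 = 0.914
~((R ↔ ~Q) ∧ ~(P ∧ P)) ↔ S = 1 − |0.914 − 0.078| = 1 − 0.836 = 0.164
(~((R ↔ ~Q) ∧ ~(P ∧ P)) ↔ S) ↔ R = 1 − |0.164 − 0.705| = 1 − 0.541 = 0.459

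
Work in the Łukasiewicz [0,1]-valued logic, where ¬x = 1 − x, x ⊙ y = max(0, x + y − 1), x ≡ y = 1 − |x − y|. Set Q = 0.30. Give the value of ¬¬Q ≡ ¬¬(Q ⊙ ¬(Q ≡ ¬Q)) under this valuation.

¬Q = 1 − 0.30 = 0.70
¬¬Q = 1 − 0.70 = 0.30
Q ≡ ¬Q = 1 − |0.30 − 0.70| = 1 − 0.40 = 0.60
¬(Q ≡ ¬Q) = 1 − 0.60 = 0.40
Q ⊙ ¬(Q ≡ ¬Q) = max(0, 0.30 + 0.40 − 1) = max(0, -0.30) = 0.00
¬(Q ⊙ ¬(Q ≡ ¬Q)) = 1 − 0.00 = 1.00
¬¬(Q ⊙ ¬(Q ≡ ¬Q)) = 1 − 1.00 = 0.00
¬¬Q ≡ ¬¬(Q ⊙ ¬(Q ≡ ¬Q)) = 1 − |0.30 − 0.00| = 1 − 0.30 = 0.70

0.70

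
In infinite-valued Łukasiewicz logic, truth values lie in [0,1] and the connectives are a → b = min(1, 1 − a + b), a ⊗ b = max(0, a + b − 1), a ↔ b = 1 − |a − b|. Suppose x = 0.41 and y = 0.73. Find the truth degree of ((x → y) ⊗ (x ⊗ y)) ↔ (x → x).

0.14

x → y = min(1, 1 − 0.41 + 0.73) = min(1, 1.32) = 1.00
x ⊗ y = max(0, 0.41 + 0.73 − 1) = max(0, 0.14) = 0.14
(x → y) ⊗ (x ⊗ y) = max(0, 1.00 + 0.14 − 1) = max(0, 0.14) = 0.14
x → x = min(1, 1 − 0.41 + 0.41) = min(1, 1.00) = 1.00
((x → y) ⊗ (x ⊗ y)) ↔ (x → x) = 1 − |0.14 − 1.00| = 1 − 0.86 = 0.14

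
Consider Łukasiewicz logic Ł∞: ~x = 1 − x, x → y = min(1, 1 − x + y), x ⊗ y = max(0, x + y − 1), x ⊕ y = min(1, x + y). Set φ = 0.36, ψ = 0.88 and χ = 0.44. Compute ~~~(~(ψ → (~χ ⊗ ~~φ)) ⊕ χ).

~χ = 1 − 0.44 = 0.56
~φ = 1 − 0.36 = 0.64
~~φ = 1 − 0.64 = 0.36
~χ ⊗ ~~φ = max(0, 0.56 + 0.36 − 1) = max(0, -0.08) = 0.00
ψ → (~χ ⊗ ~~φ) = min(1, 1 − 0.88 + 0.00) = min(1, 0.12) = 0.12
~(ψ → (~χ ⊗ ~~φ)) = 1 − 0.12 = 0.88
~(ψ → (~χ ⊗ ~~φ)) ⊕ χ = min(1, 0.88 + 0.44) = min(1, 1.32) = 1.00
~(~(ψ → (~χ ⊗ ~~φ)) ⊕ χ) = 1 − 1.00 = 0.00
~~(~(ψ → (~χ ⊗ ~~φ)) ⊕ χ) = 1 − 0.00 = 1.00
~~~(~(ψ → (~χ ⊗ ~~φ)) ⊕ χ) = 1 − 1.00 = 0.00

0.00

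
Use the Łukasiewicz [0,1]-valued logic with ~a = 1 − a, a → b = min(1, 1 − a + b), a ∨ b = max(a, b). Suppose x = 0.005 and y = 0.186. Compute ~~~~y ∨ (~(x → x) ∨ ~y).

0.814

~y = 1 − 0.186 = 0.814
~~y = 1 − 0.814 = 0.186
~~~y = 1 − 0.186 = 0.814
~~~~y = 1 − 0.814 = 0.186
x → x = min(1, 1 − 0.005 + 0.005) = min(1, 1.000) = 1.000
~(x → x) = 1 − 1.000 = 0.000
~(x → x) ∨ ~y = max(0.000, 0.814) = 0.814
~~~~y ∨ (~(x → x) ∨ ~y) = max(0.186, 0.814) = 0.814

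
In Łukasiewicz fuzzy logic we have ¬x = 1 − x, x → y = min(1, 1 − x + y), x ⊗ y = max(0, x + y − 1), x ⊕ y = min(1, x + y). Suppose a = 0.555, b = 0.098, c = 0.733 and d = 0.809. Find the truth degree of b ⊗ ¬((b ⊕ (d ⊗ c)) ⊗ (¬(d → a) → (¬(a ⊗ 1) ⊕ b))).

0.000

d ⊗ c = max(0, 0.809 + 0.733 − 1) = max(0, 0.542) = 0.542
b ⊕ (d ⊗ c) = min(1, 0.098 + 0.542) = min(1, 0.640) = 0.640
d → a = min(1, 1 − 0.809 + 0.555) = min(1, 0.746) = 0.746
¬(d → a) = 1 − 0.746 = 0.254
a ⊗ 1 = max(0, 0.555 + 1.000 − 1) = max(0, 0.555) = 0.555
¬(a ⊗ 1) = 1 − 0.555 = 0.445
¬(a ⊗ 1) ⊕ b = min(1, 0.445 + 0.098) = min(1, 0.543) = 0.543
¬(d → a) → (¬(a ⊗ 1) ⊕ b) = min(1, 1 − 0.254 + 0.543) = min(1, 1.289) = 1.000
(b ⊕ (d ⊗ c)) ⊗ (¬(d → a) → (¬(a ⊗ 1) ⊕ b)) = max(0, 0.640 + 1.000 − 1) = max(0, 0.640) = 0.640
¬((b ⊕ (d ⊗ c)) ⊗ (¬(d → a) → (¬(a ⊗ 1) ⊕ b))) = 1 − 0.640 = 0.360
b ⊗ ¬((b ⊕ (d ⊗ c)) ⊗ (¬(d → a) → (¬(a ⊗ 1) ⊕ b))) = max(0, 0.098 + 0.360 − 1) = max(0, -0.542) = 0.000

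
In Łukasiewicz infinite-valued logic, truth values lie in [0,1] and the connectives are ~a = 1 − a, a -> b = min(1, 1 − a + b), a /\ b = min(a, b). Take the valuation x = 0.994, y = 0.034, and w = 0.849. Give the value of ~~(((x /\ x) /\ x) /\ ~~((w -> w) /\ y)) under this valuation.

0.034

x /\ x = min(0.994, 0.994) = 0.994
(x /\ x) /\ x = min(0.994, 0.994) = 0.994
w -> w = min(1, 1 − 0.849 + 0.849) = min(1, 1.000) = 1.000
(w -> w) /\ y = min(1.000, 0.034) = 0.034
~((w -> w) /\ y) = 1 − 0.034 = 0.966
~~((w -> w) /\ y) = 1 − 0.966 = 0.034
((x /\ x) /\ x) /\ ~~((w -> w) /\ y) = min(0.994, 0.034) = 0.034
~(((x /\ x) /\ x) /\ ~~((w -> w) /\ y)) = 1 − 0.034 = 0.966
~~(((x /\ x) /\ x) /\ ~~((w -> w) /\ y)) = 1 − 0.966 = 0.034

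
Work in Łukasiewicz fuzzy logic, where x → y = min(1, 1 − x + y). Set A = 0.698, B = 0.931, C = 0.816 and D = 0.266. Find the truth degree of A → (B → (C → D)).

0.821

C → D = min(1, 1 − 0.816 + 0.266) = min(1, 0.450) = 0.450
B → (C → D) = min(1, 1 − 0.931 + 0.450) = min(1, 0.519) = 0.519
A → (B → (C → D)) = min(1, 1 − 0.698 + 0.519) = min(1, 0.821) = 0.821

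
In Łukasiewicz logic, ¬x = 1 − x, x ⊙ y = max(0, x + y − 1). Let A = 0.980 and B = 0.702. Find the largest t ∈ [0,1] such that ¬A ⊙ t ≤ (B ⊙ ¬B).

¬A = 1 − 0.980 = 0.020
So the left factor is ¬A = 0.020.
¬B = 1 − 0.702 = 0.298
B ⊙ ¬B = max(0, 0.702 + 0.298 − 1) = max(0, 0.000) = 0.000
So the right-hand bound is B ⊙ ¬B = 0.000.
The residuum of the Łukasiewicz t-norm gives the supremum: min(1, 1 − 0.020 + 0.000).
1 − 0.020 + 0.000 = 0.980, so t = min(1, 0.980) = 0.980.
Check: 0.020 ⊙ 0.980 = max(0, 0.000) = 0.000 ≤ 0.000.

0.980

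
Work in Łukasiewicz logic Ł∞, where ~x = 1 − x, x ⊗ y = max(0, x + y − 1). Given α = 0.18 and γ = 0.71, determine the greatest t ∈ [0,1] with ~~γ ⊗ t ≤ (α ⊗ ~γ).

0.29

~γ = 1 − 0.71 = 0.29
~~γ = 1 − 0.29 = 0.71
So the left factor is ~~γ = 0.71.
α ⊗ ~γ = max(0, 0.18 + 0.29 − 1) = max(0, -0.53) = 0.00
So the right-hand bound is α ⊗ ~γ = 0.00.
The residuum of the Łukasiewicz t-norm gives the supremum: min(1, 1 − 0.71 + 0.00).
1 − 0.71 + 0.00 = 0.29, so t = min(1, 0.29) = 0.29.
Check: 0.71 ⊗ 0.29 = max(0, 0.00) = 0.00 ≤ 0.00.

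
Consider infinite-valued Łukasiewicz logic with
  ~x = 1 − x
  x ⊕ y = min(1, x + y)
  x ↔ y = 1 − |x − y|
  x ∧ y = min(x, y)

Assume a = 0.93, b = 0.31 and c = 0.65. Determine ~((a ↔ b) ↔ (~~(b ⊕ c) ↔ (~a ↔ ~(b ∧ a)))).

a ↔ b = 1 − |0.93 − 0.31| = 1 − 0.62 = 0.38
b ⊕ c = min(1, 0.31 + 0.65) = min(1, 0.96) = 0.96
~(b ⊕ c) = 1 − 0.96 = 0.04
~~(b ⊕ c) = 1 − 0.04 = 0.96
~a = 1 − 0.93 = 0.07
b ∧ a = min(0.31, 0.93) = 0.31
~(b ∧ a) = 1 − 0.31 = 0.69
~a ↔ ~(b ∧ a) = 1 − |0.07 − 0.69| = 1 − 0.62 = 0.38
~~(b ⊕ c) ↔ (~a ↔ ~(b ∧ a)) = 1 − |0.96 − 0.38| = 1 − 0.58 = 0.42
(a ↔ b) ↔ (~~(b ⊕ c) ↔ (~a ↔ ~(b ∧ a))) = 1 − |0.38 − 0.42| = 1 − 0.04 = 0.96
~((a ↔ b) ↔ (~~(b ⊕ c) ↔ (~a ↔ ~(b ∧ a)))) = 1 − 0.96 = 0.04

0.04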